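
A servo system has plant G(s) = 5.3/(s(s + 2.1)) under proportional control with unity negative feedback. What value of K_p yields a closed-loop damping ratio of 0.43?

Closed-loop characteristic equation: s² + 2.1s + K_p·5.3 = 0.
So ω_n = √(5.3K_p) and 2ζω_n = 2.1, giving ζ = 2.1/(2√(5.3K_p)).
Setting ζ = 0.43: √(5.3K_p) = 2.1/(2·0.43) = 2.442, so K_p = 5.963/5.3 = 1.13.

K_p = 1.13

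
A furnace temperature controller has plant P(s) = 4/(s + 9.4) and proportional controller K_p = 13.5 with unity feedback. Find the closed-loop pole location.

Closed-loop transfer function: T(s) = K_p·P(s)/(1 + K_p·P(s)) = 54/(s + 9.4 + 54) = 54/(s + 63.4).
The closed-loop pole is at s = −63.4.

s = -63.4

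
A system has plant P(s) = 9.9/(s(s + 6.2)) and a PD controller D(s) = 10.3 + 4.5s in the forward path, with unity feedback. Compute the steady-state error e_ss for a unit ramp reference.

The loop has one pole at the origin (type 1). Velocity error constant K_v = lim_{s→0} s·D(s)P(s) = 10.3·9.9/6.2 = 16.45.
Steady-state error to a unit ramp: e_ss = 1/K_v = 0.0608.

0.0608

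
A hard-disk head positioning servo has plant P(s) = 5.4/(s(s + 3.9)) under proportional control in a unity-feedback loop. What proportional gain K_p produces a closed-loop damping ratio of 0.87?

K_p = 0.93

Closed-loop characteristic equation: s² + 3.9s + K_p·5.4 = 0.
So ω_n = √(5.4K_p) and 2ζω_n = 3.9, giving ζ = 3.9/(2√(5.4K_p)).
Setting ζ = 0.87: √(5.4K_p) = 3.9/(2·0.87) = 2.241, so K_p = 5.024/5.4 = 0.93.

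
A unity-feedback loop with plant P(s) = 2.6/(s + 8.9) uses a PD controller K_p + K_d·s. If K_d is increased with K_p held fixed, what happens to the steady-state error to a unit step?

unchanged

K_d affects only the transient (the s-coefficient); the DC loop gain, and hence e_ss, depends only on K_p.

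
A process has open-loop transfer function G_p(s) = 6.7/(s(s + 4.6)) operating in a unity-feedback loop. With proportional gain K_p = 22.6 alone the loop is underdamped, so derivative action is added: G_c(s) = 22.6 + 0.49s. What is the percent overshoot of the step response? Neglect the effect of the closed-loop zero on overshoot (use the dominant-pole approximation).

34.6%

Forward path: (22.6 + 0.49s)·6.7/(s(s+4.6)). The closed-loop characteristic equation is s² + (4.6 + 6.7·0.49)s + 6.7·22.6 = 0.
That is s² + 7.883s + 151.4 = 0, so ω_n = 12.31 rad/s and ζ = 7.883/(2·12.31) = 0.3203.
%OS = 100·exp(−πζ/√(1−ζ²)) = 34.6%.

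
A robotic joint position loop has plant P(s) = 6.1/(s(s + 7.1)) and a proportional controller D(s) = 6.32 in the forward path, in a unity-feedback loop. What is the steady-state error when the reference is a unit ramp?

The loop has one pole at the origin (type 1). Velocity error constant K_v = lim_{s→0} s·D(s)P(s) = 6.32·6.1/7.1 = 5.43.
Steady-state error to a unit ramp: e_ss = 1/K_v = 0.184.

0.184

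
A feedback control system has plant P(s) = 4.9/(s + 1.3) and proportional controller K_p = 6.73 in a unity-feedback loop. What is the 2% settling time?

Closed-loop transfer function: T(s) = K_p·P(s)/(1 + K_p·P(s)) = 32.98/(s + 1.3 + 32.98) = 32.98/(s + 34.28).
Time constant τ = 1/34.28 = 0.02917 s, so the 2% settling time is about 4τ = 0.117 s.

T_s ≈ 0.117 s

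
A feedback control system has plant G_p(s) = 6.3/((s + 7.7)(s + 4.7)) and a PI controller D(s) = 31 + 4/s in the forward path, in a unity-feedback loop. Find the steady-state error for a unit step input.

The open loop D(s)G_p(s) has a pole at the origin (type 1), so the static position error constant is infinite and e_ss = 1/(1+∞) = 0.

0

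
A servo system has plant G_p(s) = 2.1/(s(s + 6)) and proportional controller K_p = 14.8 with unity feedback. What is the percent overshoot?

13.5%

The closed-loop denominator s² + 6s + 31.08 gives ω_n = √31.08 = 5.575 and ζ = 6/(2ω_n) = 0.5381.
%OS = 100·exp(−πζ/√(1−ζ²)) = 100·exp(−π·0.5381/√0.7104) = 13.5%.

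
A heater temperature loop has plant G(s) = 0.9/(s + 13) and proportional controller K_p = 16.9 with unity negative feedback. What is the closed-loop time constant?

τ = 0.0354 s

Closed-loop transfer function: T(s) = K_p·G(s)/(1 + K_p·G(s)) = 15.21/(s + 13 + 15.21) = 15.21/(s + 28.21).
Time constant τ = 1/28.21 = 0.0354 s.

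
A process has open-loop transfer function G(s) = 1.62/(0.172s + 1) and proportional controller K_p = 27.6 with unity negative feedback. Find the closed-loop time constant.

τ = 0.00376 s

Closed loop: T(s) = K_p·G/(1+K_p·G) = 44.71/(0.172s + 1 + 44.71), with pole at s = −(1 + 44.71)/0.172 = −265.8.
Closed-loop time constant τ = 1/265.8 = 0.00376 s.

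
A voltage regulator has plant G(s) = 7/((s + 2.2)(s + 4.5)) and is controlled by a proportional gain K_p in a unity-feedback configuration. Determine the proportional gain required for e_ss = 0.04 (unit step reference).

Steady-state error for a unit step on this type-0 loop is 1/(1 + K_p·G(0)).
G(0) = 0.7071. Require 1/(1 + K_p·0.7071) = 0.04, so 1 + 0.7071·K_p = 25.
K_p = (25 − 1)/0.7071 = 33.9.

K_p = 33.9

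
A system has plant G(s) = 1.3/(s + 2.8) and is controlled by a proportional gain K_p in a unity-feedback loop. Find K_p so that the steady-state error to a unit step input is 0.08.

The loop is type 0, so e_ss(step) = 1/(1 + K_pos) with K_pos = K_p·G(0).
G(0) = 0.4643. Require 1/(1 + K_p·0.4643) = 0.08, so 1 + 0.4643·K_p = 12.5.
K_p = (12.5 − 1)/0.4643 = 24.8.

K_p = 24.8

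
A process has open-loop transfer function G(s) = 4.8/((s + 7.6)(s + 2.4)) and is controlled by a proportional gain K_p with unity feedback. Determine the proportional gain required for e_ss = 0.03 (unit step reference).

K_p = 123

The loop is type 0, so e_ss(step) = 1/(1 + K_pos) with K_pos = K_p·G(0).
G(0) = 0.2632. Require 1/(1 + K_p·0.2632) = 0.03, so 1 + 0.2632·K_p = 33.33.
K_p = (33.33 − 1)/0.2632 = 123.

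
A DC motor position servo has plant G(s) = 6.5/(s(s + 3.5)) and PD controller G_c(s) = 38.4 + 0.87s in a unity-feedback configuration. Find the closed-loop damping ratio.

Forward path: (38.4 + 0.87s)·6.5/(s(s+3.5)). The closed-loop characteristic equation is s² + (3.5 + 6.5·0.87)s + 6.5·38.4 = 0.
That is s² + 9.155s + 249.6 = 0, so ω_n = 15.8 rad/s and ζ = 9.155/(2·15.8) = 0.2897.

ζ = 0.29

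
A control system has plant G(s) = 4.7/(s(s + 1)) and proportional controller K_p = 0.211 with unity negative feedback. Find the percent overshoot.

The closed-loop denominator s² + 1s + 0.9917 gives ω_n = √0.9917 = 0.9958 and ζ = 1/(2ω_n) = 0.5021.
%OS = 100·exp(−πζ/√(1−ζ²)) = 100·exp(−π·0.5021/√0.7479) = 16.1%.

16.1%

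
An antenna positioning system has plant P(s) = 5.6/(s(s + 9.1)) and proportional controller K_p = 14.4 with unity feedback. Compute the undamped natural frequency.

ω_n = 8.98 rad/s

1 + K_p·P(s) = 0 gives s² + 9.1s + 80.64 = 0.
Matching s² + 2ζω_n s + ω_n²: ω_n = √80.64 = 8.98 rad/s and 2ζω_n = 9.1, so ζ = 9.1/(2·8.98) = 0.507.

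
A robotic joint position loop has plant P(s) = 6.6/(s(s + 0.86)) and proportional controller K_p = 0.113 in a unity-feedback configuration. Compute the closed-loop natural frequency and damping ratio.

ω_n = 0.864 rad/s, ζ = 0.498

1 + K_p·P(s) = 0 gives s² + 0.86s + 0.7458 = 0.
Matching s² + 2ζω_n s + ω_n²: ω_n = √0.7458 = 0.8636 rad/s and 2ζω_n = 0.86, so ζ = 0.86/(2·0.8636) = 0.498.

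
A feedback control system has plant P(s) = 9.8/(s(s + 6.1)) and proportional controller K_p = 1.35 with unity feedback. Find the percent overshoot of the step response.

0.795%

From 1 + K_pP(s) = 0: s² + 6.1s + 13.23 = 0 ⇒ ω_n = 3.637, ζ = 0.8385.
%OS = 100·exp(−πζ/√(1−ζ²)) = 100·exp(−π·0.8385/√0.2969) = 0.795%.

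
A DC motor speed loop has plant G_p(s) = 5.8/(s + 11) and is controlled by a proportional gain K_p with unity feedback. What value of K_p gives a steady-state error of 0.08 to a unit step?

K_p = 21.8

For a type-0 loop with proportional control, e_ss = 1/(1 + K_p·G_p(0)).
G_p(0) = 0.5273. Require 1/(1 + K_p·0.5273) = 0.08, so 1 + 0.5273·K_p = 12.5.
K_p = (12.5 − 1)/0.5273 = 21.8.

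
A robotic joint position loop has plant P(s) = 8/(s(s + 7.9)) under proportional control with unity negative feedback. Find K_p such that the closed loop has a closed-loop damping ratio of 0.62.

Closed-loop characteristic equation: s² + 7.9s + K_p·8 = 0.
So ω_n = √(8K_p) and 2ζω_n = 7.9, giving ζ = 7.9/(2√(8K_p)).
Setting ζ = 0.62: √(8K_p) = 7.9/(2·0.62) = 6.371, so K_p = 40.59/8 = 5.07.

K_p = 5.07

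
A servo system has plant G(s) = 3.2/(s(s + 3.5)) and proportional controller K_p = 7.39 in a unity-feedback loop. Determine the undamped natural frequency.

ω_n = 4.86 rad/s

The closed-loop denominator is s(s+3.5) + 7.39·3.2 = s² + 3.5s + 23.65.
So ω_n² = 23.65 ⇒ ω_n = 4.863 rad/s, and ζ = 3.5/(2ω_n) = 0.36.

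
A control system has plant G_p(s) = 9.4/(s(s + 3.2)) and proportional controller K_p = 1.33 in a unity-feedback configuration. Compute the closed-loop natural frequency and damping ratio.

ω_n = 3.54 rad/s, ζ = 0.453

With unity feedback the closed-loop characteristic equation is s² + 3.2s + 1.33·9.4 = s² + 3.2s + 12.5 = 0.
So ω_n² = 12.5 ⇒ ω_n = 3.536 rad/s, and ζ = 3.2/(2ω_n) = 0.453.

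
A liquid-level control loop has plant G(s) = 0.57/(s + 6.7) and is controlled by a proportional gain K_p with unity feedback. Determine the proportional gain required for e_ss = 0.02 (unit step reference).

For a type-0 loop with proportional control, e_ss = 1/(1 + K_p·G(0)).
G(0) = 0.08507. Require 1/(1 + K_p·0.08507) = 0.02, so 1 + 0.08507·K_p = 50.
K_p = (50 − 1)/0.08507 = 576.

K_p = 576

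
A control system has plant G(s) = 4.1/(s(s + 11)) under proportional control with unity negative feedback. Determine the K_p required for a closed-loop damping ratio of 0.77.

K_p = 12.4

Closed-loop characteristic equation: s² + 11s + K_p·4.1 = 0.
So ω_n = √(4.1K_p) and 2ζω_n = 11, giving ζ = 11/(2√(4.1K_p)).
Setting ζ = 0.77: √(4.1K_p) = 11/(2·0.77) = 7.143, so K_p = 51.02/4.1 = 12.4.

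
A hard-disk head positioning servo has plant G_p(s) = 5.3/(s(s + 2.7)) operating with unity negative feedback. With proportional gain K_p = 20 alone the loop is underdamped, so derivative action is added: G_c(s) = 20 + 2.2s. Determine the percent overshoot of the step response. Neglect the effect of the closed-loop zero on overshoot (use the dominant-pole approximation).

4.7%

Forward path: (20 + 2.2s)·5.3/(s(s+2.7)). The closed-loop characteristic equation is s² + (2.7 + 5.3·2.2)s + 5.3·20 = 0.
That is s² + 14.36s + 106 = 0, so ω_n = 10.3 rad/s and ζ = 14.36/(2·10.3) = 0.6974.
%OS = 100·exp(−πζ/√(1−ζ²)) = 4.7%.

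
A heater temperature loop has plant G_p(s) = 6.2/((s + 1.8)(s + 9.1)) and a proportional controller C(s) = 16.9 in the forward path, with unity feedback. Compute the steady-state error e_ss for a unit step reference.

0.135

The loop is type 0. Static position error constant K_pos = C(0)·G_p(0) = 16.9·0.3785 = 6.397.
Steady-state error to a unit step: e_ss = 1/(1+K_pos) = 1/7.397 = 0.135.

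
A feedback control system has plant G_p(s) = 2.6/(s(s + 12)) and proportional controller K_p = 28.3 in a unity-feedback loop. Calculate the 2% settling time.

T_s ≈ 0.667 s

Closed-loop characteristic equation: s² + 12s + 73.58 = 0, so ω_n = 8.578 rad/s and ζ = 12/(2·8.578) = 0.6995.
2% settling time T_s ≈ 4/(ζω_n) = 4/6 = 0.667 s.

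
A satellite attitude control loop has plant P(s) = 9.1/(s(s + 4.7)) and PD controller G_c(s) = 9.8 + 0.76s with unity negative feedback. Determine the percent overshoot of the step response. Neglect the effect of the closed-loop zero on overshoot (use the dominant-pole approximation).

Forward path: (9.8 + 0.76s)·9.1/(s(s+4.7)). The closed-loop characteristic equation is s² + (4.7 + 9.1·0.76)s + 9.1·9.8 = 0.
That is s² + 11.62s + 89.18 = 0, so ω_n = 9.444 rad/s and ζ = 11.62/(2·9.444) = 0.615.
%OS = 100·exp(−πζ/√(1−ζ²)) = 8.63%.

8.63%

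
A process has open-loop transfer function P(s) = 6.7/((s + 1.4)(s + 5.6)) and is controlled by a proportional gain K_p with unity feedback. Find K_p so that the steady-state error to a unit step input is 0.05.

The loop is type 0, so e_ss(step) = 1/(1 + K_pos) with K_pos = K_p·P(0).
P(0) = 0.8546. Require 1/(1 + K_p·0.8546) = 0.05, so 1 + 0.8546·K_p = 20.
K_p = (20 − 1)/0.8546 = 22.2.

K_p = 22.2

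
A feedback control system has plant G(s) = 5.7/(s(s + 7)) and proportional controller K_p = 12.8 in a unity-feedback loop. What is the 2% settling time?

The closed-loop denominator s² + 7s + 72.96 gives ω_n = √72.96 = 8.542 and ζ = 7/(2ω_n) = 0.4098.
2% settling time T_s ≈ 4/(ζω_n) = 4/3.5 = 1.14 s.

T_s ≈ 1.14 s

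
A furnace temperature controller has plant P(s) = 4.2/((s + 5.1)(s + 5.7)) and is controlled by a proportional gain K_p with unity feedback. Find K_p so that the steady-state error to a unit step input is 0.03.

For a type-0 loop with proportional control, e_ss = 1/(1 + K_p·P(0)).
P(0) = 0.1445. Require 1/(1 + K_p·0.1445) = 0.03, so 1 + 0.1445·K_p = 33.33.
K_p = (33.33 − 1)/0.1445 = 224.

K_p = 224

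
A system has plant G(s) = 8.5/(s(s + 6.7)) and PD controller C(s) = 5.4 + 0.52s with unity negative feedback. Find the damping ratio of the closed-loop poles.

Forward path: (5.4 + 0.52s)·8.5/(s(s+6.7)). The closed-loop characteristic equation is s² + (6.7 + 8.5·0.52)s + 8.5·5.4 = 0.
That is s² + 11.12s + 45.9 = 0, so ω_n = 6.775 rad/s and ζ = 11.12/(2·6.775) = 0.8207.

ζ = 0.821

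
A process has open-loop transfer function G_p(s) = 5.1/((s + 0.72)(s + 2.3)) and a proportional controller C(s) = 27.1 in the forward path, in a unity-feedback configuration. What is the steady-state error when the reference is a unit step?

The loop is type 0. Static position error constant K_pos = C(0)·G_p(0) = 27.1·3.08 = 83.46.
Steady-state error to a unit step: e_ss = 1/(1+K_pos) = 1/84.46 = 0.0118.

0.0118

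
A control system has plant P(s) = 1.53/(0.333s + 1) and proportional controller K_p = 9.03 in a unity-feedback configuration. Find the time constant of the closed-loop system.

Closed loop: T(s) = K_p·P/(1+K_p·P) = 13.82/(0.333s + 1 + 13.82), with pole at s = −(1 + 13.82)/0.333 = −44.49.
Closed-loop time constant τ = 1/44.49 = 0.0225 s.

τ = 0.0225 s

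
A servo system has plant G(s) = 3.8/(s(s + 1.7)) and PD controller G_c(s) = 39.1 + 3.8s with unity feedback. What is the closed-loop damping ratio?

Forward path: (39.1 + 3.8s)·3.8/(s(s+1.7)). The closed-loop characteristic equation is s² + (1.7 + 3.8·3.8)s + 3.8·39.1 = 0.
That is s² + 16.14s + 148.6 = 0, so ω_n = 12.19 rad/s and ζ = 16.14/(2·12.19) = 0.6621.

ζ = 0.662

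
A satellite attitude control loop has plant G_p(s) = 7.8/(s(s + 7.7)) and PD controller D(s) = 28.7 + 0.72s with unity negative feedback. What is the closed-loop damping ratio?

ζ = 0.445

Forward path: (28.7 + 0.72s)·7.8/(s(s+7.7)). The closed-loop characteristic equation is s² + (7.7 + 7.8·0.72)s + 7.8·28.7 = 0.
That is s² + 13.32s + 223.9 = 0, so ω_n = 14.96 rad/s and ζ = 13.32/(2·14.96) = 0.445.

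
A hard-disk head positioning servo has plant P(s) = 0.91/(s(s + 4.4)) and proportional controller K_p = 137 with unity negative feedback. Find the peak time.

T_p = 0.287 s

From 1 + K_pP(s) = 0: s² + 4.4s + 124.7 = 0 ⇒ ω_n = 11.17, ζ = 0.197.
Damped frequency ω_d = ω_n√(1−ζ²) = 10.95 rad/s, so peak time T_p = π/ω_d = 0.287 s.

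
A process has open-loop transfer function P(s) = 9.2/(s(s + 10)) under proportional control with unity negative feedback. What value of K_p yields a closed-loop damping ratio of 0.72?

Closed-loop characteristic equation: s² + 10s + K_p·9.2 = 0.
So ω_n = √(9.2K_p) and 2ζω_n = 10, giving ζ = 10/(2√(9.2K_p)).
Setting ζ = 0.72: √(9.2K_p) = 10/(2·0.72) = 6.944, so K_p = 48.23/9.2 = 5.24.

K_p = 5.24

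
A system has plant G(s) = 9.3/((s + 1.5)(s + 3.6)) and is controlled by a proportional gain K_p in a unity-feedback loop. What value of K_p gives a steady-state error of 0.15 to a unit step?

Steady-state error for a unit step on this type-0 loop is 1/(1 + K_p·G(0)).
G(0) = 1.722. Require 1/(1 + K_p·1.722) = 0.15, so 1 + 1.722·K_p = 6.667.
K_p = (6.667 − 1)/1.722 = 3.29.

K_p = 3.29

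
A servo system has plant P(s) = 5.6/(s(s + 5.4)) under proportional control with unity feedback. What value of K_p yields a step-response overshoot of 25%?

K_p = 7.99

From %OS = 100·exp(−πζ/√(1−ζ²)) = 25%, ζ = −ln(0.25)/√(π²+ln²(0.25)) = 0.4037.
Characteristic equation s² + 5.4s + 5.6K_p = 0 gives ζ = 5.4/(2√(5.6K_p)).
Setting ζ = 0.4037: √(5.6K_p) = 5.4/(2·0.4037) = 6.688, so K_p = 44.73/5.6 = 7.99.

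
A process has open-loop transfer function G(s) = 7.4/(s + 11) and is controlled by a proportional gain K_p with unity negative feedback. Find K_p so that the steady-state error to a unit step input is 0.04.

For a type-0 loop with proportional control, e_ss = 1/(1 + K_p·G(0)).
G(0) = 0.6727. Require 1/(1 + K_p·0.6727) = 0.04, so 1 + 0.6727·K_p = 25.
K_p = (25 − 1)/0.6727 = 35.7.

K_p = 35.7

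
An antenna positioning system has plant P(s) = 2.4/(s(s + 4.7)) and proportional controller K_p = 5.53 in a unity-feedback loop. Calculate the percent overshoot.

The closed-loop denominator s² + 4.7s + 13.27 gives ω_n = √13.27 = 3.643 and ζ = 4.7/(2ω_n) = 0.6451.
%OS = 100·exp(−πζ/√(1−ζ²)) = 100·exp(−π·0.6451/√0.5839) = 7.05%.

7.05%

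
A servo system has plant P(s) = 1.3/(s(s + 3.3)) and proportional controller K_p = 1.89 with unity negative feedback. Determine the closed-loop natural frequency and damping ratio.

The closed-loop denominator is s(s+3.3) + 1.89·1.3 = s² + 3.3s + 2.457.
So ω_n² = 2.457 ⇒ ω_n = 1.567 rad/s, and ζ = 3.3/(2ω_n) = 1.05.

ω_n = 1.57 rad/s, ζ = 1.05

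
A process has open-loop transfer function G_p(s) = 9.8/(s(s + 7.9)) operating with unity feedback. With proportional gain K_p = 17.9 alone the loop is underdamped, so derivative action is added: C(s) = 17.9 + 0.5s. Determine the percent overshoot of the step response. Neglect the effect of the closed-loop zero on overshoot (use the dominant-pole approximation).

17.7%

Forward path: (17.9 + 0.5s)·9.8/(s(s+7.9)). The closed-loop characteristic equation is s² + (7.9 + 9.8·0.5)s + 9.8·17.9 = 0.
That is s² + 12.8s + 175.4 = 0, so ω_n = 13.24 rad/s and ζ = 12.8/(2·13.24) = 0.4832.
%OS = 100·exp(−πζ/√(1−ζ²)) = 17.7%.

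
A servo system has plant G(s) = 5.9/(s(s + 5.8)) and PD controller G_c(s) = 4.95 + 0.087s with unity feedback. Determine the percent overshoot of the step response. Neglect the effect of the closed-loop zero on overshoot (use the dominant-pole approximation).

10.4%

Forward path: (4.95 + 0.087s)·5.9/(s(s+5.8)). The closed-loop characteristic equation is s² + (5.8 + 5.9·0.087)s + 5.9·4.95 = 0.
That is s² + 6.313s + 29.21 = 0, so ω_n = 5.404 rad/s and ζ = 6.313/(2·5.404) = 0.5841.
%OS = 100·exp(−πζ/√(1−ζ²)) = 10.4%.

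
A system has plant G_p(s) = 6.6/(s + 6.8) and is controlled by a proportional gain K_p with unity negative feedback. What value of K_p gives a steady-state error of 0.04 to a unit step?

K_p = 24.7

For a type-0 loop with proportional control, e_ss = 1/(1 + K_p·G_p(0)).
G_p(0) = 0.9706. Require 1/(1 + K_p·0.9706) = 0.04, so 1 + 0.9706·K_p = 25.
K_p = (25 − 1)/0.9706 = 24.7.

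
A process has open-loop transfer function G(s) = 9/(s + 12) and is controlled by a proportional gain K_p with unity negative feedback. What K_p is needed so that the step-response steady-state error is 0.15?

The loop is type 0, so e_ss(step) = 1/(1 + K_pos) with K_pos = K_p·G(0).
G(0) = 0.75. Require 1/(1 + K_p·0.75) = 0.15, so 1 + 0.75·K_p = 6.667.
K_p = (6.667 − 1)/0.75 = 7.56.

K_p = 7.56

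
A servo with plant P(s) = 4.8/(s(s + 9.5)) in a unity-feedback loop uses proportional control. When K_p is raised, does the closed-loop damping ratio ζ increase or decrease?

decrease

ζ = 9.5/(2√(4.8K_p)); increasing K_p raises the denominator, so ζ falls.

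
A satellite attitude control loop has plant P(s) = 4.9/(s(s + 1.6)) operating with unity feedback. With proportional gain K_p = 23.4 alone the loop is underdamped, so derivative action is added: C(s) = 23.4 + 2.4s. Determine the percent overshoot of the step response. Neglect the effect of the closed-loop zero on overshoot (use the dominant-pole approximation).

Forward path: (23.4 + 2.4s)·4.9/(s(s+1.6)). The closed-loop characteristic equation is s² + (1.6 + 4.9·2.4)s + 4.9·23.4 = 0.
That is s² + 13.36s + 114.7 = 0, so ω_n = 10.71 rad/s and ζ = 13.36/(2·10.71) = 0.6238.
%OS = 100·exp(−πζ/√(1−ζ²)) = 8.15%.

8.15%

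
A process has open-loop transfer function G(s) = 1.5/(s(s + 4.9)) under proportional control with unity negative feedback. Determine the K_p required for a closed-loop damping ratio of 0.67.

K_p = 8.91

Closed-loop characteristic equation: s² + 4.9s + K_p·1.5 = 0.
So ω_n = √(1.5K_p) and 2ζω_n = 4.9, giving ζ = 4.9/(2√(1.5K_p)).
Setting ζ = 0.67: √(1.5K_p) = 4.9/(2·0.67) = 3.657, so K_p = 13.37/1.5 = 8.91.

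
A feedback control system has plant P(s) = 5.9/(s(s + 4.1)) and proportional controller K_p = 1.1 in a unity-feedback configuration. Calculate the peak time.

The closed-loop denominator s² + 4.1s + 6.49 gives ω_n = √6.49 = 2.548 and ζ = 4.1/(2ω_n) = 0.8047.
Damped frequency ω_d = ω_n√(1−ζ²) = 1.512 rad/s, so peak time T_p = π/ω_d = 2.08 s.

T_p = 2.08 s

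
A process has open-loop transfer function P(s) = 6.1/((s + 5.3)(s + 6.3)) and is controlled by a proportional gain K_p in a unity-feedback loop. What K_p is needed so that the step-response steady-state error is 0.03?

K_p = 177

For a type-0 loop with proportional control, e_ss = 1/(1 + K_p·P(0)).
P(0) = 0.1827. Require 1/(1 + K_p·0.1827) = 0.03, so 1 + 0.1827·K_p = 33.33.
K_p = (33.33 − 1)/0.1827 = 177.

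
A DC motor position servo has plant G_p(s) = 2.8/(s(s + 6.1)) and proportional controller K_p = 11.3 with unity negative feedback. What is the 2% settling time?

Closed-loop characteristic equation: s² + 6.1s + 31.64 = 0, so ω_n = 5.625 rad/s and ζ = 6.1/(2·5.625) = 0.5422.
2% settling time T_s ≈ 4/(ζω_n) = 4/3.05 = 1.31 s.

T_s ≈ 1.31 s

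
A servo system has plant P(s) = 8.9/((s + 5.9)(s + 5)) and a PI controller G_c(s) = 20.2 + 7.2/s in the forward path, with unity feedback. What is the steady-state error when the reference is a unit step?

The open loop G_c(s)P(s) has a pole at the origin (type 1), so the static position error constant is infinite and e_ss = 1/(1+∞) = 0.

0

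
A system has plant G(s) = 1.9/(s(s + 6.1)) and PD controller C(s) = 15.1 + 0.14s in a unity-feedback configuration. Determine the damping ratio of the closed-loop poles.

Forward path: (15.1 + 0.14s)·1.9/(s(s+6.1)). The closed-loop characteristic equation is s² + (6.1 + 1.9·0.14)s + 1.9·15.1 = 0.
That is s² + 6.366s + 28.69 = 0, so ω_n = 5.356 rad/s and ζ = 6.366/(2·5.356) = 0.5943.

ζ = 0.594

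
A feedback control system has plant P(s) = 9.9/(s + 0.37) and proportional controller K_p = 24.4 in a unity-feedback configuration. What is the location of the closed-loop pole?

Closed-loop transfer function: T(s) = K_p·P(s)/(1 + K_p·P(s)) = 241.6/(s + 0.37 + 241.6) = 241.6/(s + 241.9).
The closed-loop pole is at s = −241.9.

s = -241.9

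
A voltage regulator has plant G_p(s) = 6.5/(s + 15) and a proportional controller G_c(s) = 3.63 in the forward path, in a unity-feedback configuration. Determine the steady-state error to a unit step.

0.389

The loop is type 0. Static position error constant K_pos = G_c(0)·G_p(0) = 3.63·0.4333 = 1.573.
Steady-state error to a unit step: e_ss = 1/(1+K_pos) = 1/2.573 = 0.389.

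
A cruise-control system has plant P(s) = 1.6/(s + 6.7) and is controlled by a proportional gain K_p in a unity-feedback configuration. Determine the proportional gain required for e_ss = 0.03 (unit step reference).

K_p = 135

For a type-0 loop with proportional control, e_ss = 1/(1 + K_p·P(0)).
P(0) = 0.2388. Require 1/(1 + K_p·0.2388) = 0.03, so 1 + 0.2388·K_p = 33.33.
K_p = (33.33 − 1)/0.2388 = 135.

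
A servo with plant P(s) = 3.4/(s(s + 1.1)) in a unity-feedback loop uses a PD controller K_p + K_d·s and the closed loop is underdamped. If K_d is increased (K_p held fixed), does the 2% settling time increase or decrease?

decrease

Characteristic equation s² + (1.1 + 3.4K_d)s + 3.4K_p = 0: raising K_d increases ζω_n = (1.1+3.4K_d)/2 while the loop stays underdamped, so T_s ≈ 4/(ζω_n) decreases.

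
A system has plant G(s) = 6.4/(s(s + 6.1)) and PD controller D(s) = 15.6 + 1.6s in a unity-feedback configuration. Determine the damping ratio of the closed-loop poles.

Forward path: (15.6 + 1.6s)·6.4/(s(s+6.1)). The closed-loop characteristic equation is s² + (6.1 + 6.4·1.6)s + 6.4·15.6 = 0.
That is s² + 16.34s + 99.84 = 0, so ω_n = 9.992 rad/s and ζ = 16.34/(2·9.992) = 0.8177.

ζ = 0.818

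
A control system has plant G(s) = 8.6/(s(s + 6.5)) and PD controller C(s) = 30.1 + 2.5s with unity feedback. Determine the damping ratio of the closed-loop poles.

ζ = 0.87

Forward path: (30.1 + 2.5s)·8.6/(s(s+6.5)). The closed-loop characteristic equation is s² + (6.5 + 8.6·2.5)s + 8.6·30.1 = 0.
That is s² + 28s + 258.9 = 0, so ω_n = 16.09 rad/s and ζ = 28/(2·16.09) = 0.8702.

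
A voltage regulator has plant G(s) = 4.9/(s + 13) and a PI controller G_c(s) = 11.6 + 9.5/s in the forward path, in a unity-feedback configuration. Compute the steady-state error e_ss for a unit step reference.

0

The open loop G_c(s)G(s) has a pole at the origin (type 1), so the static position error constant is infinite and e_ss = 1/(1+∞) = 0.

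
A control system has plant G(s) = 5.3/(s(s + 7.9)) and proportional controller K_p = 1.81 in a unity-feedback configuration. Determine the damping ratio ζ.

1 + K_p·G(s) = 0 gives s² + 7.9s + 9.593 = 0.
So ω_n² = 9.593 ⇒ ω_n = 3.097 rad/s, and ζ = 7.9/(2ω_n) = 1.28.

ζ = 1.28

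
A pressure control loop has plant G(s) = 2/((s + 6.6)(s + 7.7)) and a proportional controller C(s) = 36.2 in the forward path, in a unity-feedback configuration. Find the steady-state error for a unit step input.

0.412

The loop is type 0. Static position error constant K_pos = C(0)·G(0) = 36.2·0.03935 = 1.425.
Steady-state error to a unit step: e_ss = 1/(1+K_pos) = 1/2.425 = 0.412.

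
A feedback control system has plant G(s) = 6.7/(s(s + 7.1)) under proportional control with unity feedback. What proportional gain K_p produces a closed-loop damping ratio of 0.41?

K_p = 11.2

Closed-loop characteristic equation: s² + 7.1s + K_p·6.7 = 0.
So ω_n = √(6.7K_p) and 2ζω_n = 7.1, giving ζ = 7.1/(2√(6.7K_p)).
Setting ζ = 0.41: √(6.7K_p) = 7.1/(2·0.41) = 8.659, so K_p = 74.97/6.7 = 11.2.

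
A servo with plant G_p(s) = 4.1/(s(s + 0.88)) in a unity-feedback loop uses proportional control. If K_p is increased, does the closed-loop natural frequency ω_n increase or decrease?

ω_n = √(4.1·K_p), which grows with K_p.

increase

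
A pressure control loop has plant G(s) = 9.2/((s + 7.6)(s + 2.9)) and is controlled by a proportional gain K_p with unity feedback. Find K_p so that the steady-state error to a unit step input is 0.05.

For a type-0 loop with proportional control, e_ss = 1/(1 + K_p·G(0)).
G(0) = 0.4174. Require 1/(1 + K_p·0.4174) = 0.05, so 1 + 0.4174·K_p = 20.
K_p = (20 − 1)/0.4174 = 45.5.

K_p = 45.5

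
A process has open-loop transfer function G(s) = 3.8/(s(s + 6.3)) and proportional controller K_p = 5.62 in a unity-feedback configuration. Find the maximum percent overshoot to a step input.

5.36%

Closed-loop characteristic equation: s² + 6.3s + 21.36 = 0, so ω_n = 4.621 rad/s and ζ = 6.3/(2·4.621) = 0.6816.
%OS = 100·exp(−πζ/√(1−ζ²)) = 100·exp(−π·0.6816/√0.5354) = 5.36%.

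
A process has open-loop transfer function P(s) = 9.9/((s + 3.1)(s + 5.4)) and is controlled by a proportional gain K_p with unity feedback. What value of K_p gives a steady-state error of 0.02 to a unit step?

K_p = 82.9

For a type-0 loop with proportional control, e_ss = 1/(1 + K_p·P(0)).
P(0) = 0.5914. Require 1/(1 + K_p·0.5914) = 0.02, so 1 + 0.5914·K_p = 50.
K_p = (50 − 1)/0.5914 = 82.9.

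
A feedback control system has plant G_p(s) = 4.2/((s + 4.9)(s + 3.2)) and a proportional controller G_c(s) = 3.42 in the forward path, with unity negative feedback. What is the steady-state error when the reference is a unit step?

The loop is type 0. Static position error constant K_pos = G_c(0)·G_p(0) = 3.42·0.2679 = 0.9161.
Steady-state error to a unit step: e_ss = 1/(1+K_pos) = 1/1.916 = 0.522.

0.522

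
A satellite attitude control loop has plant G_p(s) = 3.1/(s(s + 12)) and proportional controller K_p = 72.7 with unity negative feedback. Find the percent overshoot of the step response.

25.4%

Closed-loop characteristic equation: s² + 12s + 225.4 = 0, so ω_n = 15.01 rad/s and ζ = 12/(2·15.01) = 0.3997.
%OS = 100·exp(−πζ/√(1−ζ²)) = 100·exp(−π·0.3997/√0.8403) = 25.4%.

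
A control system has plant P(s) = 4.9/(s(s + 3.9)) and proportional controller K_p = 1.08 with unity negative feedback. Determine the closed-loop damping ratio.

ζ = 0.848

With unity feedback the closed-loop characteristic equation is s² + 3.9s + 1.08·4.9 = s² + 3.9s + 5.292 = 0.
Matching s² + 2ζω_n s + ω_n²: ω_n = √5.292 = 2.3 rad/s and 2ζω_n = 3.9, so ζ = 3.9/(2·2.3) = 0.848.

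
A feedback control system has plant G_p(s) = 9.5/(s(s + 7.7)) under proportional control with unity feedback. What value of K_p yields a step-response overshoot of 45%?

From %OS = 100·exp(−πζ/√(1−ζ²)) = 45%, ζ = −ln(0.45)/√(π²+ln²(0.45)) = 0.2463.
Characteristic equation s² + 7.7s + 9.5K_p = 0 gives ζ = 7.7/(2√(9.5K_p)).
Setting ζ = 0.2463: √(9.5K_p) = 7.7/(2·0.2463) = 15.63, so K_p = 244.3/9.5 = 25.7.

K_p = 25.7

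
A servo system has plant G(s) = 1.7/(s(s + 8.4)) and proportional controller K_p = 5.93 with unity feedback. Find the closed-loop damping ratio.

With unity feedback the closed-loop characteristic equation is s² + 8.4s + 5.93·1.7 = s² + 8.4s + 10.08 = 0.
So ω_n² = 10.08 ⇒ ω_n = 3.175 rad/s, and ζ = 8.4/(2ω_n) = 1.32.

ζ = 1.32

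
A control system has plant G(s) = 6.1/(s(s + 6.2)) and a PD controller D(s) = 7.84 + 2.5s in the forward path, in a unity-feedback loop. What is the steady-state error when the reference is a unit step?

The open loop D(s)G(s) has a pole at the origin (type 1), so the static position error constant is infinite and e_ss = 1/(1+∞) = 0.

0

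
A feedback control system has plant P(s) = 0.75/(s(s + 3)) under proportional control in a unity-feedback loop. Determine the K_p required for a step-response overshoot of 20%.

From %OS = 100·exp(−πζ/√(1−ζ²)) = 20%, ζ = −ln(0.2)/√(π²+ln²(0.2)) = 0.4559.
Characteristic equation s² + 3s + 0.75K_p = 0 gives ζ = 3/(2√(0.75K_p)).
Setting ζ = 0.4559: √(0.75K_p) = 3/(2·0.4559) = 3.29, so K_p = 10.82/0.75 = 14.4.

K_p = 14.4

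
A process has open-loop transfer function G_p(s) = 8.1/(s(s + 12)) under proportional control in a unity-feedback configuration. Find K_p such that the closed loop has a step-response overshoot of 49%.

From %OS = 100·exp(−πζ/√(1−ζ²)) = 49%, ζ = −ln(0.49)/√(π²+ln²(0.49)) = 0.2214.
Characteristic equation s² + 12s + 8.1K_p = 0 gives ζ = 12/(2√(8.1K_p)).
Setting ζ = 0.2214: √(8.1K_p) = 12/(2·0.2214) = 27.1, so K_p = 734.2/8.1 = 90.6.

K_p = 90.6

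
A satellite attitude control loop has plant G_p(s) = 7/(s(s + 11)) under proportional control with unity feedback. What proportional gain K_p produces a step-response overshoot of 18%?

From %OS = 100·exp(−πζ/√(1−ζ²)) = 18%, ζ = −ln(0.18)/√(π²+ln²(0.18)) = 0.4791.
Characteristic equation s² + 11s + 7K_p = 0 gives ζ = 11/(2√(7K_p)).
Setting ζ = 0.4791: √(7K_p) = 11/(2·0.4791) = 11.48, so K_p = 131.8/7 = 18.8.

K_p = 18.8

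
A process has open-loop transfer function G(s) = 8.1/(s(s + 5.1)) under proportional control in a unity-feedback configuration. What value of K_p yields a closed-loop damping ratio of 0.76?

Closed-loop characteristic equation: s² + 5.1s + K_p·8.1 = 0.
So ω_n = √(8.1K_p) and 2ζω_n = 5.1, giving ζ = 5.1/(2√(8.1K_p)).
Setting ζ = 0.76: √(8.1K_p) = 5.1/(2·0.76) = 3.355, so K_p = 11.26/8.1 = 1.39.

K_p = 1.39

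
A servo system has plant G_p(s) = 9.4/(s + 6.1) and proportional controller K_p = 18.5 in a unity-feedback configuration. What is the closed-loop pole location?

s = -180

Closed-loop transfer function: T(s) = K_p·G_p(s)/(1 + K_p·G_p(s)) = 173.9/(s + 6.1 + 173.9) = 173.9/(s + 180).
The closed-loop pole is at s = −180.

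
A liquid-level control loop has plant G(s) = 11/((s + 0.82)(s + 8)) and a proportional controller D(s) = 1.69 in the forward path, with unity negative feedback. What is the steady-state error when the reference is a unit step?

The loop is type 0. Static position error constant K_pos = D(0)·G(0) = 1.69·1.677 = 2.834.
Steady-state error to a unit step: e_ss = 1/(1+K_pos) = 1/3.834 = 0.261.

0.261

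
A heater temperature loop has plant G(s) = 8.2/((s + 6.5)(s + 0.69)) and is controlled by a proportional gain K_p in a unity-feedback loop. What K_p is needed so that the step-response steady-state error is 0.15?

K_p = 3.1

Steady-state error for a unit step on this type-0 loop is 1/(1 + K_p·G(0)).
G(0) = 1.828. Require 1/(1 + K_p·1.828) = 0.15, so 1 + 1.828·K_p = 6.667.
K_p = (6.667 − 1)/1.828 = 3.1.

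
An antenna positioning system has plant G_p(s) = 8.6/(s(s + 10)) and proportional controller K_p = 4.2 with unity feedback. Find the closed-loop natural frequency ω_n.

ω_n = 6.01 rad/s

The closed-loop denominator is s(s+10) + 4.2·8.6 = s² + 10s + 36.12.
So ω_n² = 36.12 ⇒ ω_n = 6.01 rad/s, and ζ = 10/(2ω_n) = 0.832.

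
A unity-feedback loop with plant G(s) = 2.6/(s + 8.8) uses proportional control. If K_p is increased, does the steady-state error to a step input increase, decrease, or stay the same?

e_ss = 1/(1 + K_p·G(0)); a larger K_p raises the denominator, so e_ss decreases.

decrease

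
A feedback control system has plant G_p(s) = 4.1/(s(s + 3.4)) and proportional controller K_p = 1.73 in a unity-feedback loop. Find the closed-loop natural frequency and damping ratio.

ω_n = 2.66 rad/s, ζ = 0.638

The closed-loop denominator is s(s+3.4) + 1.73·4.1 = s² + 3.4s + 7.093.
Matching s² + 2ζω_n s + ω_n²: ω_n = √7.093 = 2.663 rad/s and 2ζω_n = 3.4, so ζ = 3.4/(2·2.663) = 0.638.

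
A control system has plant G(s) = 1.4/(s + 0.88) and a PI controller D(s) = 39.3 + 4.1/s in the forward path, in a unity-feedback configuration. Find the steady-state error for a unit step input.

The open loop D(s)G(s) has a pole at the origin (type 1), so the static position error constant is infinite and e_ss = 1/(1+∞) = 0.

0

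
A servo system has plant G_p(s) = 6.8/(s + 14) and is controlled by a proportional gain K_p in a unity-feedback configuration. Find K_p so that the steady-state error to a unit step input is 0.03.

For a type-0 loop with proportional control, e_ss = 1/(1 + K_p·G_p(0)).
G_p(0) = 0.4857. Require 1/(1 + K_p·0.4857) = 0.03, so 1 + 0.4857·K_p = 33.33.
K_p = (33.33 − 1)/0.4857 = 66.6.

K_p = 66.6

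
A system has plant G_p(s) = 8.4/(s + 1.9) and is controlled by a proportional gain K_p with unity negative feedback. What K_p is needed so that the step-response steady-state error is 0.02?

For a type-0 loop with proportional control, e_ss = 1/(1 + K_p·G_p(0)).
G_p(0) = 4.421. Require 1/(1 + K_p·4.421) = 0.02, so 1 + 4.421·K_p = 50.
K_p = (50 − 1)/4.421 = 11.1.

K_p = 11.1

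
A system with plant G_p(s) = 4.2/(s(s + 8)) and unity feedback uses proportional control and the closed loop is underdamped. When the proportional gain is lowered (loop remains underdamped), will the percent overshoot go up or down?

ζ = 8/(2√(4.2K_p)) rises as K_p falls; higher damping means less overshoot.

decrease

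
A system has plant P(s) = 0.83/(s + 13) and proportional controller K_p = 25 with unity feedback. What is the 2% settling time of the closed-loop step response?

T_s ≈ 0.119 s

Closed-loop transfer function: T(s) = K_p·P(s)/(1 + K_p·P(s)) = 20.75/(s + 13 + 20.75) = 20.75/(s + 33.75).
Time constant τ = 1/33.75 = 0.02963 s, so the 2% settling time is about 4τ = 0.119 s.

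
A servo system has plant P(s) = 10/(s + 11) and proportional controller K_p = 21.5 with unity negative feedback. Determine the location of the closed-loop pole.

Closed-loop transfer function: T(s) = K_p·P(s)/(1 + K_p·P(s)) = 215/(s + 11 + 215) = 215/(s + 226).
The closed-loop pole is at s = −226.

s = -226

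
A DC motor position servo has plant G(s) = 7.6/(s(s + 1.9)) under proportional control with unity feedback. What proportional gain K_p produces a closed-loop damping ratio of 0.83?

Closed-loop characteristic equation: s² + 1.9s + K_p·7.6 = 0.
So ω_n = √(7.6K_p) and 2ζω_n = 1.9, giving ζ = 1.9/(2√(7.6K_p)).
Setting ζ = 0.83: √(7.6K_p) = 1.9/(2·0.83) = 1.145, so K_p = 1.31/7.6 = 0.172.

K_p = 0.172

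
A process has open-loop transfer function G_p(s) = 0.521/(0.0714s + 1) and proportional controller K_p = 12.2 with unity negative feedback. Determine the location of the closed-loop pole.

s = -103

Closed loop: T(s) = K_p·G_p/(1+K_p·G_p) = 6.356/(0.0714s + 1 + 6.356), with pole at s = −(1 + 6.356)/0.0714 = −103.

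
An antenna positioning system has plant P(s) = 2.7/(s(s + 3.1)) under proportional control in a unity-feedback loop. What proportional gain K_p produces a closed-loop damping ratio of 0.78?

K_p = 1.46

Closed-loop characteristic equation: s² + 3.1s + K_p·2.7 = 0.
So ω_n = √(2.7K_p) and 2ζω_n = 3.1, giving ζ = 3.1/(2√(2.7K_p)).
Setting ζ = 0.78: √(2.7K_p) = 3.1/(2·0.78) = 1.987, so K_p = 3.949/2.7 = 1.46.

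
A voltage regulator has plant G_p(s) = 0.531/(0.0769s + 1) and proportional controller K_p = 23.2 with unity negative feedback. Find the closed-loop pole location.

Closed loop: T(s) = K_p·G_p/(1+K_p·G_p) = 12.32/(0.0769s + 1 + 12.32), with pole at s = −(1 + 12.32)/0.0769 = −173.2.

s = -173.2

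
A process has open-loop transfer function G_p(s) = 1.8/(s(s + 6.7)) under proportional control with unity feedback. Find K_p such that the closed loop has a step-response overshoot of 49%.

K_p = 127

From %OS = 100·exp(−πζ/√(1−ζ²)) = 49%, ζ = −ln(0.49)/√(π²+ln²(0.49)) = 0.2214.
Characteristic equation s² + 6.7s + 1.8K_p = 0 gives ζ = 6.7/(2√(1.8K_p)).
Setting ζ = 0.2214: √(1.8K_p) = 6.7/(2·0.2214) = 15.13, so K_p = 228.9/1.8 = 127.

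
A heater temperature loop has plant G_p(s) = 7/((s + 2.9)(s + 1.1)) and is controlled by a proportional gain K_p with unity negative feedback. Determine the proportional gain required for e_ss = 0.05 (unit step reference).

Steady-state error for a unit step on this type-0 loop is 1/(1 + K_p·G_p(0)).
G_p(0) = 2.194. Require 1/(1 + K_p·2.194) = 0.05, so 1 + 2.194·K_p = 20.
K_p = (20 − 1)/2.194 = 8.66.

K_p = 8.66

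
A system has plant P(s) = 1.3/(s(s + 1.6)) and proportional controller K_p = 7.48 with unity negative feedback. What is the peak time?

Closed-loop characteristic equation: s² + 1.6s + 9.724 = 0, so ω_n = 3.118 rad/s and ζ = 1.6/(2·3.118) = 0.2565.
Damped frequency ω_d = ω_n√(1−ζ²) = 3.014 rad/s, so peak time T_p = π/ω_d = 1.04 s.

T_p = 1.04 s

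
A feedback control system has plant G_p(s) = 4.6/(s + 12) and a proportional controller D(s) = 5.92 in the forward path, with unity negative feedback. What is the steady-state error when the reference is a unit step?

0.306

The loop is type 0. Static position error constant K_pos = D(0)·G_p(0) = 5.92·0.3833 = 2.269.
Steady-state error to a unit step: e_ss = 1/(1+K_pos) = 1/3.269 = 0.306.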